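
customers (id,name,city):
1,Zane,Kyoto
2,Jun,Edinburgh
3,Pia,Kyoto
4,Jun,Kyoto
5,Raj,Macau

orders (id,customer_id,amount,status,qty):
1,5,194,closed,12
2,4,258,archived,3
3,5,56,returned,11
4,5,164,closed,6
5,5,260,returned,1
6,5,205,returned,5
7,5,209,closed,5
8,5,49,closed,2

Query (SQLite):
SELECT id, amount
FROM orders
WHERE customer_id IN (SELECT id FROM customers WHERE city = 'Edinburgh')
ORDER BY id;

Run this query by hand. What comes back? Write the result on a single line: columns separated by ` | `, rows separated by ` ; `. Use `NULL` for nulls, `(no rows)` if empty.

(no rows)

Inner query: customers.id where city = 'Edinburgh'.
Outer: keep orders rows whose customer_id is in that set.
Inner query → {2}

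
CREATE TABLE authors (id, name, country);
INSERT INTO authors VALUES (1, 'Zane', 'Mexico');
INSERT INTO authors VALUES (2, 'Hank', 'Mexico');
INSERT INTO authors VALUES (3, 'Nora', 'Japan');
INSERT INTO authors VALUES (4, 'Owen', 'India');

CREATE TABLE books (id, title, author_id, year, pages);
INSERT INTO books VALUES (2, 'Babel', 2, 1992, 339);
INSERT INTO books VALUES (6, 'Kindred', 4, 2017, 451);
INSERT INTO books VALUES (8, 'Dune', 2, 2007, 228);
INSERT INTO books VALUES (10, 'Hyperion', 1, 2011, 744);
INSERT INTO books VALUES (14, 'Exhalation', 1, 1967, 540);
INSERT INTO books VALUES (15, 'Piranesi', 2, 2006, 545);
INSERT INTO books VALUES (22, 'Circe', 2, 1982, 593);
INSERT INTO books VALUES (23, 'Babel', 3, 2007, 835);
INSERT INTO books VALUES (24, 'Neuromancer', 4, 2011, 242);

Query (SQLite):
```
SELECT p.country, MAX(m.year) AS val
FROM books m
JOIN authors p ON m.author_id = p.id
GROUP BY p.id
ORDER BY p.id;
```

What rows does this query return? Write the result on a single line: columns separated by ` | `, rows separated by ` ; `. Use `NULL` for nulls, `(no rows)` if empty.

Join each books row to its authors via author_id.
Group joined rows by authors.id; compute MAX(m.year) per group.
  1: ids {10, 14} → MAX(m.year)=2011
  2: ids {2, 8, 15, 22} → MAX(m.year)=2007
  3: ids {23} → MAX(m.year)=2007
  4: ids {6, 24} → MAX(m.year)=2017

Mexico | 2011 ; Mexico | 2007 ; Japan | 2007 ; India | 2017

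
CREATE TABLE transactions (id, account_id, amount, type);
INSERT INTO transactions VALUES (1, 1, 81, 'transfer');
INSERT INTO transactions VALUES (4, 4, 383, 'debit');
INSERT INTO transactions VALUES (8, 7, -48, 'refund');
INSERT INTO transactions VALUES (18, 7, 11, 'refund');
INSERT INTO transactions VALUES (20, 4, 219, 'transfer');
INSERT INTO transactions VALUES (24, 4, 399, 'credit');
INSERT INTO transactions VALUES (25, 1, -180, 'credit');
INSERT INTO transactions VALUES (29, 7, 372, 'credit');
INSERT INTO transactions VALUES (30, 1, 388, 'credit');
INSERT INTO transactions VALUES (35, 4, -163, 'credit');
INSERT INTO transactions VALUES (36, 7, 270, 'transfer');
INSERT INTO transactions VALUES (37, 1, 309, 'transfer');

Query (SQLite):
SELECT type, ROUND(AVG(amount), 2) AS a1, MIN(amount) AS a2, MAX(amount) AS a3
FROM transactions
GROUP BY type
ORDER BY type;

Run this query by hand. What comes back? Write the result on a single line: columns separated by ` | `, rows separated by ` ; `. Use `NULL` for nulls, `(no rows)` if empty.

Group transactions by type.
Per group compute: ROUND(AVG(amount), 2), MIN(amount), MAX(amount).
  credit: ids {24, 25, 29, 30, 35} → ROUND(AVG(amount), 2)=163.2, MIN(amount)=-180, MAX(amount)=399
  debit: ids {4} → ROUND(AVG(amount), 2)=383, MIN(amount)=383, MAX(amount)=383
  refund: ids {8, 18} → ROUND(AVG(amount), 2)=-18.5, MIN(amount)=-48, MAX(amount)=11
  transfer: ids {1, 20, 36, 37} → ROUND(AVG(amount), 2)=219.75, MIN(amount)=81, MAX(amount)=309

credit | 163.2 | -180 | 399 ; debit | 383 | 383 | 383 ; refund | -18.5 | -48 | 11 ; transfer | 219.75 | 81 | 309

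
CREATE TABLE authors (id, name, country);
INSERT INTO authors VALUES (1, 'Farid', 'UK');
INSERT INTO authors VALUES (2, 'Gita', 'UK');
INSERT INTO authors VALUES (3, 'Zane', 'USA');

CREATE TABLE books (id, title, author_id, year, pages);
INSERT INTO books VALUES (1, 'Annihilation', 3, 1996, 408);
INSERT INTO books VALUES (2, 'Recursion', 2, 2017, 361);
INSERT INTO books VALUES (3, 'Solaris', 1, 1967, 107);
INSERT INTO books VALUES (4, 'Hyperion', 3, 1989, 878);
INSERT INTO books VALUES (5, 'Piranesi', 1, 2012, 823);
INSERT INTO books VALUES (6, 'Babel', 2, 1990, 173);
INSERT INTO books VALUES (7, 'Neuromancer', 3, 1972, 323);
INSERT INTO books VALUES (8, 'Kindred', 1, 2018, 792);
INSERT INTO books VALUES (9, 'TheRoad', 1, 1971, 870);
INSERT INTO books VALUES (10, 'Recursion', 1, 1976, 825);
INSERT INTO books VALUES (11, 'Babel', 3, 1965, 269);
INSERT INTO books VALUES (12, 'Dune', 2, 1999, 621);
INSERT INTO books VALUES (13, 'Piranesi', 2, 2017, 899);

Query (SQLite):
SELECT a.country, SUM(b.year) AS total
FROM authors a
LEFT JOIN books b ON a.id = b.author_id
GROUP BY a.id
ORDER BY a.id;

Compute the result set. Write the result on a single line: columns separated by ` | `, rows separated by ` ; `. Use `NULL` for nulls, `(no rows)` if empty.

UK | 9944 ; UK | 8023 ; USA | 7922

LEFT JOIN keeps every authors row; unmatched ones get NULL for books columns.
Group by authors.id and compute SUM(b.year). SUM over an all-NULL group is NULL.
  1: ids {3, 5, 8, 9, 10} → SUM(b.year)=9944
  2: ids {2, 6, 12, 13} → SUM(b.year)=8023
  3: ids {1, 4, 7, 11} → SUM(b.year)=7922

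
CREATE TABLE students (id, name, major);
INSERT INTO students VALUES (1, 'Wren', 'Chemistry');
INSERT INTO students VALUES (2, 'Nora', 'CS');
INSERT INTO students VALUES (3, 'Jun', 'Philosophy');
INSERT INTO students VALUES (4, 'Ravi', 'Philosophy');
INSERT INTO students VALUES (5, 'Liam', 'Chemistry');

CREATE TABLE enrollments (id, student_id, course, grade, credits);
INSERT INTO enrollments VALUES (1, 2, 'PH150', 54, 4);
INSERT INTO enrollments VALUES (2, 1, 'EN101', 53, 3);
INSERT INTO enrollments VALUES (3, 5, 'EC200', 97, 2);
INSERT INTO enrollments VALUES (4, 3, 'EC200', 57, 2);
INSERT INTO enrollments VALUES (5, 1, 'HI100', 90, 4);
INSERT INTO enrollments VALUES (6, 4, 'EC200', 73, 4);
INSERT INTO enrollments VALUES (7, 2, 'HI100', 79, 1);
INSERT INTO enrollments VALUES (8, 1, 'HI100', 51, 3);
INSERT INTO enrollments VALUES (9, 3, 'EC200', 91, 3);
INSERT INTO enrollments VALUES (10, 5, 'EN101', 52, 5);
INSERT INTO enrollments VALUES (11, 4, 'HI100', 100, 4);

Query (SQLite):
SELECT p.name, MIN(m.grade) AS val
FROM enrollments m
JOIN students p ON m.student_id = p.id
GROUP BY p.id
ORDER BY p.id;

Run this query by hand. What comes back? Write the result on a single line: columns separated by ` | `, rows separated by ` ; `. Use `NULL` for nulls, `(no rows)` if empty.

Wren | 51 ; Nora | 54 ; Jun | 57 ; Ravi | 73 ; Liam | 52

Join each enrollments row to its students via student_id.
Group joined rows by students.id; compute MIN(m.grade) per group.
  1: ids {2, 5, 8} → MIN(m.grade)=51
  2: ids {1, 7} → MIN(m.grade)=54
  3: ids {4, 9} → MIN(m.grade)=57
  4: ids {6, 11} → MIN(m.grade)=73
  5: ids {3, 10} → MIN(m.grade)=52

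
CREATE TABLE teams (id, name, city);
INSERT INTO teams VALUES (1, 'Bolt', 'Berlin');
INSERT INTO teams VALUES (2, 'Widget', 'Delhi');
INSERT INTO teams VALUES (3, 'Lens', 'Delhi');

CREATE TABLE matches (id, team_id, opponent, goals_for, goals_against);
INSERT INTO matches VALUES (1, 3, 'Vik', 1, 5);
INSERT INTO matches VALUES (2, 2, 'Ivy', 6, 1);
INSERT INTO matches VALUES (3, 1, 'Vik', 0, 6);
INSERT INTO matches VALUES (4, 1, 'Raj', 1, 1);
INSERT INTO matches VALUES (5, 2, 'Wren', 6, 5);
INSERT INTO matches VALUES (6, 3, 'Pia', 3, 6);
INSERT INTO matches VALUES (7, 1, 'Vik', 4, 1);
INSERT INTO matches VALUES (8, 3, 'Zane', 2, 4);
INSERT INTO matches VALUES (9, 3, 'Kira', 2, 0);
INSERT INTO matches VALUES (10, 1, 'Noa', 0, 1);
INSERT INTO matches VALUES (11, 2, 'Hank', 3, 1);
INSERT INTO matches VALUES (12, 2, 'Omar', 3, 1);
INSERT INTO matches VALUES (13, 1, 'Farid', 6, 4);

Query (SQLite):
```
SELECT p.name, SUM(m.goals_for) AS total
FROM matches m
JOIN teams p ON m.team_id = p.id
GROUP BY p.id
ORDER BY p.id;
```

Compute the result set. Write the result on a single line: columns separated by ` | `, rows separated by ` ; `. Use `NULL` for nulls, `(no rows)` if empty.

Join each matches row to its teams via team_id.
Group joined rows by teams.id; compute SUM(m.goals_for) per group.
  1: ids {3, 4, 7, 10, 13} → SUM(m.goals_for)=11
  2: ids {2, 5, 11, 12} → SUM(m.goals_for)=18
  3: ids {1, 6, 8, 9} → SUM(m.goals_for)=8

Bolt | 11 ; Widget | 18 ; Lens | 8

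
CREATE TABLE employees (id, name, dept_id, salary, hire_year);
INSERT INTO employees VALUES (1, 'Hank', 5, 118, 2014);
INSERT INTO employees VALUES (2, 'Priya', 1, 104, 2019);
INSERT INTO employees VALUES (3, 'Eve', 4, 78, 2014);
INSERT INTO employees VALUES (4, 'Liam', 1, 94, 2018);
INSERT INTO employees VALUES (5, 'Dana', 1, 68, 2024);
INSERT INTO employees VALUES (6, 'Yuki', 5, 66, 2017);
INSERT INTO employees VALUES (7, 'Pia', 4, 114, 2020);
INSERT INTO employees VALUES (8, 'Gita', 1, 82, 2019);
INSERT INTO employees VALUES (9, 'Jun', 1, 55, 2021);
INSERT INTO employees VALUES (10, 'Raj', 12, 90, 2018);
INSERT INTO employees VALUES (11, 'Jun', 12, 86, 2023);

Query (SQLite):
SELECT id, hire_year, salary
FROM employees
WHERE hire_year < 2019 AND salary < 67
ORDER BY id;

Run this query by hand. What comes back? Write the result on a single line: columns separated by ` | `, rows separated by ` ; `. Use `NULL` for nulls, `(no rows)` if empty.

hire_year < 2019: ids {1, 3, 4, 6, 10}
salary < 67: ids {6, 9}
Combine with AND.

6 | 2017 | 66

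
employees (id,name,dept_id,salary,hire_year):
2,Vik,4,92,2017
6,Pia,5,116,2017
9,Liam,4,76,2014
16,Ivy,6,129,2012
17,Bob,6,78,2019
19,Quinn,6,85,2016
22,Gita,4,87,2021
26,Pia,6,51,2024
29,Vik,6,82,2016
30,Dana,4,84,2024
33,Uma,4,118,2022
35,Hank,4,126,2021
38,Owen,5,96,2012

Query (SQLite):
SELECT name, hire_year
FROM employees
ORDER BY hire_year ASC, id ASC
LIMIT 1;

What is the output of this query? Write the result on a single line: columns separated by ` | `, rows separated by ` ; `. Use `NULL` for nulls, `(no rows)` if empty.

Ivy | 2012

Sort by hire_year asc, tiebreak id asc: (2012, id=16), (2012, id=38), (2014, id=9), (2016, id=19) …. Take first 1.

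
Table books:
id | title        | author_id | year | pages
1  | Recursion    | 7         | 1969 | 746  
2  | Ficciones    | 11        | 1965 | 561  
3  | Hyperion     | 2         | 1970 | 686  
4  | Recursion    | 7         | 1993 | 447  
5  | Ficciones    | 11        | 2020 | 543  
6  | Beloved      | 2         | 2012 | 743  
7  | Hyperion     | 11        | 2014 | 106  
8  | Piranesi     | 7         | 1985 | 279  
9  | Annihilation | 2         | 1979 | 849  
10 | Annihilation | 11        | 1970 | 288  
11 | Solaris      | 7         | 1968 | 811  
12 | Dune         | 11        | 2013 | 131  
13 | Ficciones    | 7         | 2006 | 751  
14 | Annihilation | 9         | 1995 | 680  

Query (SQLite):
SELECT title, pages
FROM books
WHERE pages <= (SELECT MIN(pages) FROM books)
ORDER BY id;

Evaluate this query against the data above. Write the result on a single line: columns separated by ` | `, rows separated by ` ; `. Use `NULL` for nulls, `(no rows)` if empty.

Scalar subquery: MIN(pages) over all books rows = 106.
Keep rows where pages <= that value.

Hyperion | 106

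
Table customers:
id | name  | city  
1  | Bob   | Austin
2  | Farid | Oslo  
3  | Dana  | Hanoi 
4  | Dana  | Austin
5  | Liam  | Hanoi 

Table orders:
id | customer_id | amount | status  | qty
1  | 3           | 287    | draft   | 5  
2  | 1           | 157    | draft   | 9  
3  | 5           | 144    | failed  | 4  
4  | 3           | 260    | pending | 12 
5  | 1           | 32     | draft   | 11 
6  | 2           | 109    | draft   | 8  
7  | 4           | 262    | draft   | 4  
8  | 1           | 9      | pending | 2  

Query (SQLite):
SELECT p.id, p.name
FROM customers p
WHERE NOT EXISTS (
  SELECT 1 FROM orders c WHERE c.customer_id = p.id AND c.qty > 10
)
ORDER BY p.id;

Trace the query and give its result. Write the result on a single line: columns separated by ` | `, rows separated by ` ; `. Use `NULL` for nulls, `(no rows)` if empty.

For each customers row, check whether any orders with matching customer_id has qty > 10.
Keep rows where that is false.

2 | Farid ; 4 | Dana ; 5 | Liam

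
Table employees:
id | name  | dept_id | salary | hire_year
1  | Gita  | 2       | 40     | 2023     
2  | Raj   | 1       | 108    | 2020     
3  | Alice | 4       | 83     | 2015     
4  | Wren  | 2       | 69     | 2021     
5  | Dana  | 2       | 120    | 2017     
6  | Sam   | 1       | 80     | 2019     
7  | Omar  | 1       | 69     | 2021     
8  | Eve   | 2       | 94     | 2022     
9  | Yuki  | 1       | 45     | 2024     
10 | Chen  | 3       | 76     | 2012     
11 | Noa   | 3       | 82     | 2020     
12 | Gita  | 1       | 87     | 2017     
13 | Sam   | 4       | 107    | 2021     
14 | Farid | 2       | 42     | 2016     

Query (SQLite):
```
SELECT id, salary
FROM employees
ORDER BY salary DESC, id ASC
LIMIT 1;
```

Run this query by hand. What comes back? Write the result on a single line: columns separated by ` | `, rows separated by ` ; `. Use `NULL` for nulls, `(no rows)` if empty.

5 | 120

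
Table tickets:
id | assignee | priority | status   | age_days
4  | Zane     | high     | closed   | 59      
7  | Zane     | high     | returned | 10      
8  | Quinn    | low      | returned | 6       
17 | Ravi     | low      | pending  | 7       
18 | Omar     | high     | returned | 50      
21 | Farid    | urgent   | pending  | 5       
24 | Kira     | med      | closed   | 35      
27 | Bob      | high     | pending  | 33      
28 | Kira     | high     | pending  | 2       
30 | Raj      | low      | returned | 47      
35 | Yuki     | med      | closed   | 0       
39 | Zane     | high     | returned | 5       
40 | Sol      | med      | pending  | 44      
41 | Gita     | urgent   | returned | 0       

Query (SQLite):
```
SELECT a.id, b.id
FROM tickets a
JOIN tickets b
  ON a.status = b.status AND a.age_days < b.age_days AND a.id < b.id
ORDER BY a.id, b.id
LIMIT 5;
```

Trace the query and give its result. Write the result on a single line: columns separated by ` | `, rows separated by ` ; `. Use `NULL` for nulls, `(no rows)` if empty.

7 | 18 ; 7 | 30 ; 8 | 18 ; 8 | 30 ; 17 | 27

Pairs (a,b) with same status, a.age_days < b.age_days, a.id < b.id.
status groups: closed:{4,24,35} pending:{17,21,27,28,40} returned:{7,8,18,30,39,41}
Ordered by (a.id, b.id); first 5.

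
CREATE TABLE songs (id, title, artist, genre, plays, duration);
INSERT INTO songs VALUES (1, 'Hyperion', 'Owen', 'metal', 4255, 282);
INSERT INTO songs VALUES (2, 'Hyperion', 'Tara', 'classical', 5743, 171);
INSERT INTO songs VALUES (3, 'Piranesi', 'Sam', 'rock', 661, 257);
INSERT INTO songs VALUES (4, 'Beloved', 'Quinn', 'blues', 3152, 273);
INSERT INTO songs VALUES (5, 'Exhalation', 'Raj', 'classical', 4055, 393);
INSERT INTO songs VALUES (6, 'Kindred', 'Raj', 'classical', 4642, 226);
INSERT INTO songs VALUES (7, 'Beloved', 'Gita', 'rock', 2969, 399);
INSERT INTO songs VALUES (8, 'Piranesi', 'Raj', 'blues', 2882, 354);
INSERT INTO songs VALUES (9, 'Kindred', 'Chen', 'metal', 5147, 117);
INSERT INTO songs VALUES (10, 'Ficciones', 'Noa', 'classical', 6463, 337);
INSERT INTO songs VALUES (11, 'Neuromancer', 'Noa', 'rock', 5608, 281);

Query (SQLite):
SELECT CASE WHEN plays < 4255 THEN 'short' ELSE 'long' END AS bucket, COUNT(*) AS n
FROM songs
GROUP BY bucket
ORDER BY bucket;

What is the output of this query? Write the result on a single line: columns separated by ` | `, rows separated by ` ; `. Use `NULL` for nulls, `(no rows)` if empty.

long | 6 ; short | 5

Bucket rows by plays < 4255 → 'short' else 'long'; count each bucket.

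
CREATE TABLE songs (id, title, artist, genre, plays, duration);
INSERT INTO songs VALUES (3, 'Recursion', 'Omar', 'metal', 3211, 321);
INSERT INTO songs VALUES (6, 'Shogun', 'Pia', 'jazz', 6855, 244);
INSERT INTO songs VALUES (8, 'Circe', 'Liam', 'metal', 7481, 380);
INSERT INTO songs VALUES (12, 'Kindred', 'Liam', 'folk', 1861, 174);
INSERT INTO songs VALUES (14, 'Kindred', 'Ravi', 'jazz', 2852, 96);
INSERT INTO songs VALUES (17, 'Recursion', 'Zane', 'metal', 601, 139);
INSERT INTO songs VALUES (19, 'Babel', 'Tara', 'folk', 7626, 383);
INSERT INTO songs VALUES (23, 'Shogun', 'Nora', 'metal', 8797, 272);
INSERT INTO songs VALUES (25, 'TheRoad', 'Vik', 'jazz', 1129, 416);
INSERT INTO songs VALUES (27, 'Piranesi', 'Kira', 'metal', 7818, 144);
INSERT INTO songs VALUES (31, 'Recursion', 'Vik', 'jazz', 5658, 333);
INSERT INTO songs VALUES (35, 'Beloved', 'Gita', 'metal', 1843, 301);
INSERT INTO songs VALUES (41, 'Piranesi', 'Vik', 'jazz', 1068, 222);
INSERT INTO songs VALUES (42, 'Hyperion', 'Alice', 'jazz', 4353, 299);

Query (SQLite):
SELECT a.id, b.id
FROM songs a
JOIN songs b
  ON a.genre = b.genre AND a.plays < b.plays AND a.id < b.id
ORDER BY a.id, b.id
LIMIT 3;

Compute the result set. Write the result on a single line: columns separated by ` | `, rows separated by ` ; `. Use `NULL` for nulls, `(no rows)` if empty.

Pairs (a,b) with same genre, a.plays < b.plays, a.id < b.id.
genre groups: folk:{12,19} jazz:{6,14,25,31,41,42} metal:{3,8,17,23,27,35}
Ordered by (a.id, b.id); first 3.

3 | 8 ; 3 | 23 ; 3 | 27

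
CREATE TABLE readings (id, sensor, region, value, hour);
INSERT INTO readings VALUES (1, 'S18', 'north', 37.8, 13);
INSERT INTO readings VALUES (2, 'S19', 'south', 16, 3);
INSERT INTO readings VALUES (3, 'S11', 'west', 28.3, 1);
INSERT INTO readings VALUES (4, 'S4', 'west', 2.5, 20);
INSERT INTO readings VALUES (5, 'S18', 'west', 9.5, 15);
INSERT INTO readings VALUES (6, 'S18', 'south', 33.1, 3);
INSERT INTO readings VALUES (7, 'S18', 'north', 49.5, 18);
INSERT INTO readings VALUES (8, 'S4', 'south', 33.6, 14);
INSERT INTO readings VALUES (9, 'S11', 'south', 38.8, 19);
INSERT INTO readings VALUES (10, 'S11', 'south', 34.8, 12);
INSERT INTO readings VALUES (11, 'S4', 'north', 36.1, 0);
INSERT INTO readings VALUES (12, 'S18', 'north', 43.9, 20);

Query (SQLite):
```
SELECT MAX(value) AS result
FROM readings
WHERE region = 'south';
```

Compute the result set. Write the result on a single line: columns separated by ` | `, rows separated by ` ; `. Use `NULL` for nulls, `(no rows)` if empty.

38.8

Rows where region='south' → value values: [16, 33.1, 33.6, 38.8, 34.8].
MAX of non-NULL values = 38.8.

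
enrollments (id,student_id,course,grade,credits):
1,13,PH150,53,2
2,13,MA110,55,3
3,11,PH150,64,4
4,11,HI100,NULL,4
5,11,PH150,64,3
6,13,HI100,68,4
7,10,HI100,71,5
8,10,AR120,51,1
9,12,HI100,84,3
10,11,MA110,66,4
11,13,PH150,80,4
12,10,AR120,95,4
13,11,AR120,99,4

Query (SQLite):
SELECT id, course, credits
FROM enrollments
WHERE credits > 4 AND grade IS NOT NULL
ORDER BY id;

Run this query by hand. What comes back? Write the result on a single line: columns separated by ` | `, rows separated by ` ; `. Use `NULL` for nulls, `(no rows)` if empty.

7 | HI100 | 5

credits > 4: ids {7}
grade IS NOT NULL: ids {1, 2, 3, 5, 6, 7, 8, 9, 10, 11, 12, 13}
Combine with AND.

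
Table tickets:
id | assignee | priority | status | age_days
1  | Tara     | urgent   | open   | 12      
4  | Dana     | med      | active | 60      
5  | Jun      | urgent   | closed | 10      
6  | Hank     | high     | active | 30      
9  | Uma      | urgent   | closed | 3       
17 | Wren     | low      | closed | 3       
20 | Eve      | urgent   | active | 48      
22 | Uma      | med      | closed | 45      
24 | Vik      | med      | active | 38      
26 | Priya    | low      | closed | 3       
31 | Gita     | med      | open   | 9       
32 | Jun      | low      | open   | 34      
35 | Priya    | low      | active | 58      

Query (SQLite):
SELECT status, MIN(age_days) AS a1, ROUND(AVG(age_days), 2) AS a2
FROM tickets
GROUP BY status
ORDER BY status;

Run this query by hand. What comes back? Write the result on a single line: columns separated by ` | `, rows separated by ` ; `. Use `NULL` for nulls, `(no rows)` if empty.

active | 30 | 46.8 ; closed | 3 | 12.8 ; open | 9 | 18.33

Group tickets by status.
Per group compute: MIN(age_days), ROUND(AVG(age_days), 2).
  active: ids {4, 6, 20, 24, 35} → MIN(age_days)=30, ROUND(AVG(age_days), 2)=46.8
  closed: ids {5, 9, 17, 22, 26} → MIN(age_days)=3, ROUND(AVG(age_days), 2)=12.8
  open: ids {1, 31, 32} → MIN(age_days)=9, ROUND(AVG(age_days), 2)=18.33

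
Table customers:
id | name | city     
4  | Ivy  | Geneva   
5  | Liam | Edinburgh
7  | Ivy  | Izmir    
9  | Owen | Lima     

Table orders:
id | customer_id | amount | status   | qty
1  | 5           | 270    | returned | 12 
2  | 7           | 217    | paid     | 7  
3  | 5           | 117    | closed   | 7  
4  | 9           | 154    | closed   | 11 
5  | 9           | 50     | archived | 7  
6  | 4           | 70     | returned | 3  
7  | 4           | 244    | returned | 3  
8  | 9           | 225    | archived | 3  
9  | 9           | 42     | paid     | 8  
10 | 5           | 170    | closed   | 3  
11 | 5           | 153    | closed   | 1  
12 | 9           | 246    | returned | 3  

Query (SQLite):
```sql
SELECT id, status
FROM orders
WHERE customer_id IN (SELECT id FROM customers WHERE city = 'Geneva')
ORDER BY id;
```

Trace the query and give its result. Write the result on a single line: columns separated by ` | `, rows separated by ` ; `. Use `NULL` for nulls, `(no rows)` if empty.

Inner query: customers.id where city = 'Geneva'.
Outer: keep orders rows whose customer_id is in that set.
Inner query → {4}

6 | returned ; 7 | returned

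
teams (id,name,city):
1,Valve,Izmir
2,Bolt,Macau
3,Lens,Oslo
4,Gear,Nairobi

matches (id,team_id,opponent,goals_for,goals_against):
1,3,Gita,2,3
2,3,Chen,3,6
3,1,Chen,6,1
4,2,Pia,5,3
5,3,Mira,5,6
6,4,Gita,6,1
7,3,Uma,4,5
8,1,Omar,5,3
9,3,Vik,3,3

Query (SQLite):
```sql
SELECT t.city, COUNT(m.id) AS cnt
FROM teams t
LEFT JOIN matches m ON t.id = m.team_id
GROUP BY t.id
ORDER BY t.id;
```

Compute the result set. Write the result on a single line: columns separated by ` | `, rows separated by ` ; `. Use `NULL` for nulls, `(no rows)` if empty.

Izmir | 2 ; Macau | 1 ; Oslo | 5 ; Nairobi | 1

LEFT JOIN keeps every teams row; unmatched ones get NULL for matches columns.
Group by teams.id and compute COUNT(m.id). COUNT(col) of an all-NULL group is 0.
  1: ids {3, 8} → COUNT(m.id)=2
  2: ids {4} → COUNT(m.id)=1
  3: ids {1, 2, 5, 7, 9} → COUNT(m.id)=5
  4: ids {6} → COUNT(m.id)=1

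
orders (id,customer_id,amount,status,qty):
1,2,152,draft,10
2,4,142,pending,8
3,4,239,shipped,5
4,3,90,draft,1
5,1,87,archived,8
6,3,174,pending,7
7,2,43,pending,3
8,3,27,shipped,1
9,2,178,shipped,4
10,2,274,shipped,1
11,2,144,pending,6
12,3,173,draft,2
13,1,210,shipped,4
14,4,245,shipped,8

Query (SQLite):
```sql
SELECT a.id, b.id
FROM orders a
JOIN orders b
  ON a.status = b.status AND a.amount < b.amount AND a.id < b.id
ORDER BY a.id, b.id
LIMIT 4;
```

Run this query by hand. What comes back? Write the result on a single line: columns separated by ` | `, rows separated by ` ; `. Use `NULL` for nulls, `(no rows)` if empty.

Pairs (a,b) with same status, a.amount < b.amount, a.id < b.id.
status groups: archived:{5} draft:{1,4,12} pending:{2,6,7,11} shipped:{3,8,9,10,13,14}
Ordered by (a.id, b.id); first 4.

1 | 12 ; 2 | 6 ; 2 | 11 ; 3 | 10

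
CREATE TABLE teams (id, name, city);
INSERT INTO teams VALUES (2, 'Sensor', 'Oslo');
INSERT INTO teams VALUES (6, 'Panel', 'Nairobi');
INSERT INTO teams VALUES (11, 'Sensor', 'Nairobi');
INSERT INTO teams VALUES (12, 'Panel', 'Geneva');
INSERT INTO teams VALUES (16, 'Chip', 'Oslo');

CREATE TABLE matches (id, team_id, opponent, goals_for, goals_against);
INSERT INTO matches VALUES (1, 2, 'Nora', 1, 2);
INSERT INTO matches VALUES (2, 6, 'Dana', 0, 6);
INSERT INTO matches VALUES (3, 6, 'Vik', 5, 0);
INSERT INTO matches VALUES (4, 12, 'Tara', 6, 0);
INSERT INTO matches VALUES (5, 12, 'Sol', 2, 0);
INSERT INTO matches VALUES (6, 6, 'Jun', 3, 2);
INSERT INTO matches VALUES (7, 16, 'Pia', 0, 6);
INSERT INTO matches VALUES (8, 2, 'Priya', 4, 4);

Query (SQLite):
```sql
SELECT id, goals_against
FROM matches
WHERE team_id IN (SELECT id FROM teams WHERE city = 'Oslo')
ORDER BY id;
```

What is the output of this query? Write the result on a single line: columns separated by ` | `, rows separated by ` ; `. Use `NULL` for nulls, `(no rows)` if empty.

1 | 2 ; 7 | 6 ; 8 | 4

Inner query: teams.id where city = 'Oslo'.
Outer: keep matches rows whose team_id is in that set.
Inner query → {2, 16}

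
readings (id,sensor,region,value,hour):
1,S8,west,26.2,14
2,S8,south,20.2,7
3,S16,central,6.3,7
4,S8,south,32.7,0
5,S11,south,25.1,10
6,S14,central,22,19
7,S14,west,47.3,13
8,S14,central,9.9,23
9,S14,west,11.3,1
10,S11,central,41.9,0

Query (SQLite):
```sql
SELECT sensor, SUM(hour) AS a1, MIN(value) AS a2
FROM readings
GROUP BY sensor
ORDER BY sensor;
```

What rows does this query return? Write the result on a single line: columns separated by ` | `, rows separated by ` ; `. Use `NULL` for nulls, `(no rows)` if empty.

S11 | 10 | 25.1 ; S14 | 56 | 9.9 ; S16 | 7 | 6.3 ; S8 | 21 | 20.2

Group readings by sensor.
Per group compute: SUM(hour), MIN(value).
  S11: ids {5, 10} → SUM(hour)=10, MIN(value)=25.1
  S14: ids {6, 7, 8, 9} → SUM(hour)=56, MIN(value)=9.9
  S16: ids {3} → SUM(hour)=7, MIN(value)=6.3
  S8: ids {1, 2, 4} → SUM(hour)=21, MIN(value)=20.2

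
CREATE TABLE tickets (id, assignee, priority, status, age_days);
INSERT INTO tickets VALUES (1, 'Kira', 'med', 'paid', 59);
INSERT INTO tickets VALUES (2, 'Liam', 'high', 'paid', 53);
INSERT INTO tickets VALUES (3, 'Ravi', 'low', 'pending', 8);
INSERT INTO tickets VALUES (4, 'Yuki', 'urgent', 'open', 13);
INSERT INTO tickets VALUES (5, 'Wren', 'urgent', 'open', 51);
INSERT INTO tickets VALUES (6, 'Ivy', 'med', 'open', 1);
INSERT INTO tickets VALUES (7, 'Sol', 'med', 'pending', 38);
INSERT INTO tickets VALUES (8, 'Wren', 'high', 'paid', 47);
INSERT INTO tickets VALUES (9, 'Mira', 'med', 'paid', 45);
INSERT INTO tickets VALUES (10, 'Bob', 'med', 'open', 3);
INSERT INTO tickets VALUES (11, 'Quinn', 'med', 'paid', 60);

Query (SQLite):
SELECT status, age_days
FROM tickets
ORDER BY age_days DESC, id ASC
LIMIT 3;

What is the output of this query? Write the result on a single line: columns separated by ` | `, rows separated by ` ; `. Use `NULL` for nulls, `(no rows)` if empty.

paid | 60 ; paid | 59 ; paid | 53

Sort by age_days desc, tiebreak id asc: (60, id=11), (59, id=1), (53, id=2), (51, id=5), (47, id=8), (45, id=9) …. Take first 3.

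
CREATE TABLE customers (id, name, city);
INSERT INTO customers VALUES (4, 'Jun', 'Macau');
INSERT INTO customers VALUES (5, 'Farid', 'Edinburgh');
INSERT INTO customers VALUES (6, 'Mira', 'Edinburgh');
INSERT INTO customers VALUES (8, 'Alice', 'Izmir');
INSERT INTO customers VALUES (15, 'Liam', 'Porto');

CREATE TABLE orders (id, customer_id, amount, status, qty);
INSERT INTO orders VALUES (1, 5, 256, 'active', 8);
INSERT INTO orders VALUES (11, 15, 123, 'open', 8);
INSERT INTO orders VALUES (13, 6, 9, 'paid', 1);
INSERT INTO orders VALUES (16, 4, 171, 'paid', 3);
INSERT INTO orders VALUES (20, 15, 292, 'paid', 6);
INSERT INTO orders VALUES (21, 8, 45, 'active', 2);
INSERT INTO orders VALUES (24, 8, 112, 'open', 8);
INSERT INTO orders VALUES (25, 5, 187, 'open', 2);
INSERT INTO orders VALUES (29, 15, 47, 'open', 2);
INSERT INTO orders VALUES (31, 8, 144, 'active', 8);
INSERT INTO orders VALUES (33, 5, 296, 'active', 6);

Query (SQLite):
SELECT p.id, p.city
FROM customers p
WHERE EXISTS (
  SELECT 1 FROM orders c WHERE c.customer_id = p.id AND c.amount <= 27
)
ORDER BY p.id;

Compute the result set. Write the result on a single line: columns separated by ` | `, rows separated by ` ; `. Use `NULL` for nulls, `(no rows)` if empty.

6 | Edinburgh

For each customers row, check whether any orders with matching customer_id has amount <= 27.
Keep rows where that is true.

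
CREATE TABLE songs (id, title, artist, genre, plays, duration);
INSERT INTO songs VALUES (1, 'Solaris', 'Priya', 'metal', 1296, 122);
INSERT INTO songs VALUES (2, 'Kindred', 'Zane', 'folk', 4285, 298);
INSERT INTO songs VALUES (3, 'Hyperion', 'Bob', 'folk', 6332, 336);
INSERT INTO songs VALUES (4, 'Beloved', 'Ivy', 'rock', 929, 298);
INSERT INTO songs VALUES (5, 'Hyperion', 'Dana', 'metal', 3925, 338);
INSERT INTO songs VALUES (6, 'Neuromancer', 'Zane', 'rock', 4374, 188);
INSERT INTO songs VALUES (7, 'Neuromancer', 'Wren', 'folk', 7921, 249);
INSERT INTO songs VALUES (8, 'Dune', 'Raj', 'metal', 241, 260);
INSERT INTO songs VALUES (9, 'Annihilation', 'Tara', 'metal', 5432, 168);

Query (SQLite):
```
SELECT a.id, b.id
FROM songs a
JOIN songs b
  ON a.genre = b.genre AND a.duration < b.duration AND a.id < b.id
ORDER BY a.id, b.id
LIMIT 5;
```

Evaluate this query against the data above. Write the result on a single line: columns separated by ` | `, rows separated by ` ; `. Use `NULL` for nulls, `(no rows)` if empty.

Pairs (a,b) with same genre, a.duration < b.duration, a.id < b.id.
genre groups: folk:{2,3,7} metal:{1,5,8,9} rock:{4,6}
Ordered by (a.id, b.id); first 5.

1 | 5 ; 1 | 8 ; 1 | 9 ; 2 | 3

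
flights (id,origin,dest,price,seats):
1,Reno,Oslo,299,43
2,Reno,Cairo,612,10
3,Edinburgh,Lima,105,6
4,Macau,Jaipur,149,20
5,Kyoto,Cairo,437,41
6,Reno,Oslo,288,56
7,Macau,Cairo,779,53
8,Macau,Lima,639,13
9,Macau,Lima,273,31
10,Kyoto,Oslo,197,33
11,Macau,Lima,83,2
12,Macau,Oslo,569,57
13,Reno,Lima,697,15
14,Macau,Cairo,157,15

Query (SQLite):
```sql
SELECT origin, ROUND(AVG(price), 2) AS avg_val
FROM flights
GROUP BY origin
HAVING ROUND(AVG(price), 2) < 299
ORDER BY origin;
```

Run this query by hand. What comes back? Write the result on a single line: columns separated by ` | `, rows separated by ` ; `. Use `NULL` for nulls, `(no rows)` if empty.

Partition flights by origin; compute ROUND(AVG(price), 2) within each group.
HAVING: keep groups where ROUND(AVG(price), 2) < 299.
  Edinburgh: ids {3} → ROUND(AVG(price), 2)=105
  Kyoto: ids {5, 10} → ROUND(AVG(price), 2)=317
  Macau: ids {4, 7, 8, 9, 11, 12, 14} → ROUND(AVG(price), 2)=378.43
  Reno: ids {1, 2, 6, 13} → ROUND(AVG(price), 2)=474

Edinburgh | 105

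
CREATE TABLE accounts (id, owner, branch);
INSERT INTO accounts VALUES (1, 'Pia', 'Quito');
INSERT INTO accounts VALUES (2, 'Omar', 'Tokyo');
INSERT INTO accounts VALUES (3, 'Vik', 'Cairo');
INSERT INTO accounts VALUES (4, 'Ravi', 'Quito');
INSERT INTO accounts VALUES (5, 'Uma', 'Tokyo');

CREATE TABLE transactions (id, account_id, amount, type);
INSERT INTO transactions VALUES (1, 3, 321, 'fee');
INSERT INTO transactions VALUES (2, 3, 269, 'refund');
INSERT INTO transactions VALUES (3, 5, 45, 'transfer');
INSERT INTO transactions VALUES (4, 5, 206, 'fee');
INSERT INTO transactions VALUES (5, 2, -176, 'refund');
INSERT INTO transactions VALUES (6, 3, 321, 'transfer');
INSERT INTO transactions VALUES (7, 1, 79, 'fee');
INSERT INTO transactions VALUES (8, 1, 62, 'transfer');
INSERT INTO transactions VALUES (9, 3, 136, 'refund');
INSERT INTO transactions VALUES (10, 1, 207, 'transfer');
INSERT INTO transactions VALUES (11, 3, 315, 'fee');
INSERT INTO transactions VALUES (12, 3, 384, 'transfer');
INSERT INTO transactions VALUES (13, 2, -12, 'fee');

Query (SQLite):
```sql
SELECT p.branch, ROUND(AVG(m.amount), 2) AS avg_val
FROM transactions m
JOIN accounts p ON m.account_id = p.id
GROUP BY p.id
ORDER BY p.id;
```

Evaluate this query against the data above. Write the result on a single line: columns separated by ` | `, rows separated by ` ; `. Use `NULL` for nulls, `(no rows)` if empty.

Join each transactions row to its accounts via account_id.
Group joined rows by accounts.id; compute ROUND(AVG(m.amount), 2) per group.
  1: ids {7, 8, 10} → ROUND(AVG(m.amount), 2)=116
  2: ids {5, 13} → ROUND(AVG(m.amount), 2)=-94
  3: ids {1, 2, 6, 9, 11, 12} → ROUND(AVG(m.amount), 2)=291
  5: ids {3, 4} → ROUND(AVG(m.amount), 2)=125.5

Quito | 116 ; Tokyo | -94 ; Cairo | 291 ; Tokyo | 125.5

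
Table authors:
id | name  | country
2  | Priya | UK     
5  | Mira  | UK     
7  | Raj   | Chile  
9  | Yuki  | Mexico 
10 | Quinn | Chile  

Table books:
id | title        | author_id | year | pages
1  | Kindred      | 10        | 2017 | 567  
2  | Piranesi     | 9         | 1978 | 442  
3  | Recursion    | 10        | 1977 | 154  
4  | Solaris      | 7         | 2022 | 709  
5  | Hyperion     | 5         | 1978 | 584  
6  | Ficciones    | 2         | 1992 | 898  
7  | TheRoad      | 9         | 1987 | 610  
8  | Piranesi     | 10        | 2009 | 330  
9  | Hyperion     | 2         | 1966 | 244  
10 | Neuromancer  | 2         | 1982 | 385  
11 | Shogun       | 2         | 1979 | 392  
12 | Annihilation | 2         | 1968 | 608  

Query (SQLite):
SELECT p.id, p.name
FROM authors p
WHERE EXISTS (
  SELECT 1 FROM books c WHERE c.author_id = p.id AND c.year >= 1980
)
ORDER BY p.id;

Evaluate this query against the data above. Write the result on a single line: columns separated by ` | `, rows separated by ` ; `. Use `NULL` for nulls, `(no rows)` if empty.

2 | Priya ; 7 | Raj ; 9 | Yuki ; 10 | Quinn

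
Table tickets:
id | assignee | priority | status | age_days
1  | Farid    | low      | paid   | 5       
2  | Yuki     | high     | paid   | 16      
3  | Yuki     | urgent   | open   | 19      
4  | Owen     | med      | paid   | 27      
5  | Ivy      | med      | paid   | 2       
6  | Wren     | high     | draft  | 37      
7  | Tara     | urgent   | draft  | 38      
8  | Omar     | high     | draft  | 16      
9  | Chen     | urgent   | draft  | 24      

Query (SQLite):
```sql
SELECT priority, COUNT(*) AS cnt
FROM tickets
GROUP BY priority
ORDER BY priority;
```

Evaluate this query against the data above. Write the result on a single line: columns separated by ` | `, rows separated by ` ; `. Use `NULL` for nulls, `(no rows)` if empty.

Partition tickets by priority; compute COUNT(*) within each group.
  high: ids {2, 6, 8} → COUNT(*)=3
  low: ids {1} → COUNT(*)=1
  med: ids {4, 5} → COUNT(*)=2
  urgent: ids {3, 7, 9} → COUNT(*)=3

high | 3 ; low | 1 ; med | 2 ; urgent | 3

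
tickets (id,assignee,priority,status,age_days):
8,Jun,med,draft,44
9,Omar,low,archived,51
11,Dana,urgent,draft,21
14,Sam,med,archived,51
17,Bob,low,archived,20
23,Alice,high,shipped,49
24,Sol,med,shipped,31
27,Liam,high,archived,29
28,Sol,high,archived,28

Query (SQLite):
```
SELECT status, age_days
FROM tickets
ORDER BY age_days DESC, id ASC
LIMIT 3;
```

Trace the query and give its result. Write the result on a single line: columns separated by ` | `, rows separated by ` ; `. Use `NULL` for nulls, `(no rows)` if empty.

archived | 51 ; archived | 51 ; shipped | 49

Sort by age_days desc, tiebreak id asc: (51, id=9), (51, id=14), (49, id=23), (44, id=8), (31, id=24), (29, id=27) …. Take first 3.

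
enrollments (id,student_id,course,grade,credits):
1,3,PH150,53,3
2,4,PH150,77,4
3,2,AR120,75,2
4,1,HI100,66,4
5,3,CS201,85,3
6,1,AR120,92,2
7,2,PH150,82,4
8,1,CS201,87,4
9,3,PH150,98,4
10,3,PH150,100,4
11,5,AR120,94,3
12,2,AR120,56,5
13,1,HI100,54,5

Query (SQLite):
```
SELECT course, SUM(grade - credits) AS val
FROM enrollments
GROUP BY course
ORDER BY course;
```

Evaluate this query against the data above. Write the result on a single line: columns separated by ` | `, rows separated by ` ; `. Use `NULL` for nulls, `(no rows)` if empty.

AR120 | 305 ; CS201 | 165 ; HI100 | 111 ; PH150 | 391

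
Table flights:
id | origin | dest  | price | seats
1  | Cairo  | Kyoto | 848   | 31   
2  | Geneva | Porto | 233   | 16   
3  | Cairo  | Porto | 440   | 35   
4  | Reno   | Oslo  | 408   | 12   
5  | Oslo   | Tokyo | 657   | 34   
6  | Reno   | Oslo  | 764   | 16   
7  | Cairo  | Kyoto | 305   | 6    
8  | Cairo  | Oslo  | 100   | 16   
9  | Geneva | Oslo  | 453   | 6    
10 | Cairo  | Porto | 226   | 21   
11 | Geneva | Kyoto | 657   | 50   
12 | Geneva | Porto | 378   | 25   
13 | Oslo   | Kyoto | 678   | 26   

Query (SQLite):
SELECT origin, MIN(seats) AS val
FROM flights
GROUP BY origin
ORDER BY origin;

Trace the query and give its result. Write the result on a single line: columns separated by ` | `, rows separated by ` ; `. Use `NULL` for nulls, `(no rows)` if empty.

Cairo | 6 ; Geneva | 6 ; Oslo | 26 ; Reno | 12

Partition flights by origin; compute MIN(seats) within each group.
  Cairo: ids {1, 3, 7, 8, 10} → MIN(seats)=6
  Geneva: ids {2, 9, 11, 12} → MIN(seats)=6
  Oslo: ids {5, 13} → MIN(seats)=26
  Reno: ids {4, 6} → MIN(seats)=12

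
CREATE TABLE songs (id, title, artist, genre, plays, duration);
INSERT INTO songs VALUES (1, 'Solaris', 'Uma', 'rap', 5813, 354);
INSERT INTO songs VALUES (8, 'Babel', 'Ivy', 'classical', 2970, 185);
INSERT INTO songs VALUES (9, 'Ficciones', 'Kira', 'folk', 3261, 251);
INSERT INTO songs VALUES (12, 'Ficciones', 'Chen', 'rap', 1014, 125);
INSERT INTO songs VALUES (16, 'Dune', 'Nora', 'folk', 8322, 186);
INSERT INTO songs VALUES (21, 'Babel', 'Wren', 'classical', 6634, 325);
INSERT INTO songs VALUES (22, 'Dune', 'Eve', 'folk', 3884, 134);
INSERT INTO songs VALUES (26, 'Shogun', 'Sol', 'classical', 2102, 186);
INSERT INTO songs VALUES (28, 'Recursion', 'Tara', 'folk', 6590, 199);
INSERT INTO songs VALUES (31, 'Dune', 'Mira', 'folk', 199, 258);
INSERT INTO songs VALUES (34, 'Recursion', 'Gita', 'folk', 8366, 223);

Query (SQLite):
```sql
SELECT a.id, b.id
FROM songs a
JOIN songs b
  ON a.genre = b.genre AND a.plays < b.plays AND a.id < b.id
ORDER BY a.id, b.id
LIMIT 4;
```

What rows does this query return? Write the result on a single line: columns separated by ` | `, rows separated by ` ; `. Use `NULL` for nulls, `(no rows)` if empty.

8 | 21 ; 9 | 16 ; 9 | 22 ; 9 | 28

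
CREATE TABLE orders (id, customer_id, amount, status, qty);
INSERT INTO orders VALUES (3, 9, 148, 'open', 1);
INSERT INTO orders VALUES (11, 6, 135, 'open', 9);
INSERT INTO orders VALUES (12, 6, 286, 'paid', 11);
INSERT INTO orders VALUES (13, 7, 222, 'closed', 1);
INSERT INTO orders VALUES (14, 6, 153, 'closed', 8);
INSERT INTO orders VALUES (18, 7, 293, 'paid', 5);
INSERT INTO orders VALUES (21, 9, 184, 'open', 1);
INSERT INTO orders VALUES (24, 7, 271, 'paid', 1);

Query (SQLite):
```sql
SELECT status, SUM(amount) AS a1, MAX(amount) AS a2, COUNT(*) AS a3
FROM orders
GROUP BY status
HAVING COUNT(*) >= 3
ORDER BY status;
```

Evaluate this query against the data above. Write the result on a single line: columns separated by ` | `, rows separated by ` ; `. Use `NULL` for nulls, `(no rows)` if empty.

open | 467 | 184 | 3 ; paid | 850 | 293 | 3

Group orders by status.
Per group compute: SUM(amount), MAX(amount), COUNT(*).
HAVING: drop groups with fewer than 3 rows.
  closed: ids {13, 14} → SUM(amount)=375, MAX(amount)=222, COUNT(*)=2
  open: ids {3, 11, 21} → SUM(amount)=467, MAX(amount)=184, COUNT(*)=3
  paid: ids {12, 18, 24} → SUM(amount)=850, MAX(amount)=293, COUNT(*)=3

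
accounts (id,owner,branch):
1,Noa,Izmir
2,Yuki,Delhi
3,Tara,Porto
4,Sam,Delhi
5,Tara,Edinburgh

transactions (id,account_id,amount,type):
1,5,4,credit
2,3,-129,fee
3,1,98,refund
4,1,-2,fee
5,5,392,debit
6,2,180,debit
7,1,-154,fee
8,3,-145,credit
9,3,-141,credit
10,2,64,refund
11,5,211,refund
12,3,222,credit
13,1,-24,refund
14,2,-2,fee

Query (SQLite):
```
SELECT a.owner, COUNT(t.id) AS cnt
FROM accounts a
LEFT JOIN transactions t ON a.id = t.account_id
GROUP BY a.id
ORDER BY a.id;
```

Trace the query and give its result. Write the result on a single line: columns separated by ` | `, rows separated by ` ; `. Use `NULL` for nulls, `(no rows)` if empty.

Noa | 4 ; Yuki | 3 ; Tara | 4 ; Sam | 0 ; Tara | 3

LEFT JOIN keeps every accounts row; unmatched ones get NULL for transactions columns.
Group by accounts.id and compute COUNT(t.id). COUNT(col) of an all-NULL group is 0.
  1: ids {3, 4, 7, 13} → COUNT(t.id)=4
  2: ids {6, 10, 14} → COUNT(t.id)=3
  3: ids {2, 8, 9, 12} → COUNT(t.id)=4
  4: ids {—} → COUNT(t.id)=0
  5: ids {1, 5, 11} → COUNT(t.id)=3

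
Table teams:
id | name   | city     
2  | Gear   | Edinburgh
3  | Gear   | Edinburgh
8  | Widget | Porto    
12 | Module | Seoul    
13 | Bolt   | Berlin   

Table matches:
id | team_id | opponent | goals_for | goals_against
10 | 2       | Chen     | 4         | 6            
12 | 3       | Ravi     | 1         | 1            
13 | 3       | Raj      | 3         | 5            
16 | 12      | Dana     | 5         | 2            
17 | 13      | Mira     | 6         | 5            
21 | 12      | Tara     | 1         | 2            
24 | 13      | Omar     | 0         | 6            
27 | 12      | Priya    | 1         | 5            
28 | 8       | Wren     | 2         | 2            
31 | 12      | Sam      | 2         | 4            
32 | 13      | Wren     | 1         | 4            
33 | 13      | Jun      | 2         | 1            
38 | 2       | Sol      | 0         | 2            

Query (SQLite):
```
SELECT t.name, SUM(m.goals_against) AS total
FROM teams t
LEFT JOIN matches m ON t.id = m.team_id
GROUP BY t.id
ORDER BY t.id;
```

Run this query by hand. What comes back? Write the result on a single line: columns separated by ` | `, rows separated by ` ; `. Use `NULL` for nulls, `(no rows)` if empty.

LEFT JOIN keeps every teams row; unmatched ones get NULL for matches columns.
Group by teams.id and compute SUM(m.goals_against). SUM over an all-NULL group is NULL.
  2: ids {10, 38} → SUM(m.goals_against)=8
  3: ids {12, 13} → SUM(m.goals_against)=6
  8: ids {28} → SUM(m.goals_against)=2
  12: ids {16, 21, 27, 31} → SUM(m.goals_against)=13
  13: ids {17, 24, 32, 33} → SUM(m.goals_against)=16

Gear | 8 ; Gear | 6 ; Widget | 2 ; Module | 13 ; Bolt | 16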